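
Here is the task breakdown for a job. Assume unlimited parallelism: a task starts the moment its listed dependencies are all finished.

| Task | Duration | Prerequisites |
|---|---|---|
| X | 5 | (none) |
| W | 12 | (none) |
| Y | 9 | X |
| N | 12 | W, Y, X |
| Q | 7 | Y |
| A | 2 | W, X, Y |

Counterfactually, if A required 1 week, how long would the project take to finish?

26

The binding path is X→Y→N = 5+9+12 = 26; finish at 26 weeks.
A is off the critical path — its longest chain is 16 weeks, giving 10 of slack.
No other chain overtakes it, so the finish is 26 weeks.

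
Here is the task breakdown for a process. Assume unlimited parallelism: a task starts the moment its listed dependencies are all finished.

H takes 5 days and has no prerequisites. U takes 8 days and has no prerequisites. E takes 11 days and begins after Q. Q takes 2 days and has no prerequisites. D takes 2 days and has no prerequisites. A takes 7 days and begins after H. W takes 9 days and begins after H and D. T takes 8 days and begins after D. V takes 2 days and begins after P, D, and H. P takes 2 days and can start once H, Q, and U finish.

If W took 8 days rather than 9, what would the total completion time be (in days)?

13

Actual critical path: H→W = 5+9 = 14 ⇒ 14 days.
W is on the critical path; changing it to 8 makes that path 13 days.
New critical path: Q→E = 2+11 = 13 ⇒ 13 days.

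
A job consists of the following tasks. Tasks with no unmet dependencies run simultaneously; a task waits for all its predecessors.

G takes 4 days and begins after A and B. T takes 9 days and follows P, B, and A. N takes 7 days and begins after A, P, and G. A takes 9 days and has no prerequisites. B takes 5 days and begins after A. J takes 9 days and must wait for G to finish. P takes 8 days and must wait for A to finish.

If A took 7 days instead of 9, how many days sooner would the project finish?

Critical path before the change: A→B→G→J = 9+5+4+9 = 27 giving 27 days.
Since A is critical, the -2 change carries straight to that chain (now 25 days).
No other chain overtakes it, so the finish is 25 days.
Change in finish: 25 − 27 = -2 days.

2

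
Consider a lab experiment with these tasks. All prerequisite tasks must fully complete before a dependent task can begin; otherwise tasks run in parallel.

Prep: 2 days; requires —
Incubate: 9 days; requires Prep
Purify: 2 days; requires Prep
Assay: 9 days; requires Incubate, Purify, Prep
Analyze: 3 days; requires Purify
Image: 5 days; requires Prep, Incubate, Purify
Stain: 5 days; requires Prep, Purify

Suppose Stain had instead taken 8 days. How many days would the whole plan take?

20

Critical path before the change: Prep→Incubate→Assay = 2+9+9 = 20 giving 20 days.
The longest path through Stain is only 9 days, so Stain has float 11.
No other chain overtakes it, so the finish is 20 days.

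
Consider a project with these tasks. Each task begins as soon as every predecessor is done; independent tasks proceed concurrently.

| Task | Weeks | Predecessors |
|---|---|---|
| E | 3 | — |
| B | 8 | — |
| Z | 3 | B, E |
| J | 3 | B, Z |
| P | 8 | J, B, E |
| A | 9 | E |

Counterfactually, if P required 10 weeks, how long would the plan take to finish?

24

The binding path is B→Z→J→P = 8+3+3+8 = 22; finish at 22 weeks.
P lies on that path, so at 10 weeks the path becomes 24 weeks.
The critical path is still B→Z→J→P; finish is now 24 weeks.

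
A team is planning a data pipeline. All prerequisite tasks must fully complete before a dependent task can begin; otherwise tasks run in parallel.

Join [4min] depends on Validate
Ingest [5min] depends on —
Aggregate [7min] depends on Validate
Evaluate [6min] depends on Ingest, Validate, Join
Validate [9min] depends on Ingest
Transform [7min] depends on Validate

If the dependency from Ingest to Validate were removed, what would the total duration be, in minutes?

With the dependency in place, Ingest→Validate→Join→Evaluate = 5+9+4+6 = 24 sets the finish at 24 minutes.
Without Ingest→Validate, Validate's earliest start moves from 5 to 0.
After: Validate→Join→Evaluate = 9+4+6 = 19 → 19 minutes.

19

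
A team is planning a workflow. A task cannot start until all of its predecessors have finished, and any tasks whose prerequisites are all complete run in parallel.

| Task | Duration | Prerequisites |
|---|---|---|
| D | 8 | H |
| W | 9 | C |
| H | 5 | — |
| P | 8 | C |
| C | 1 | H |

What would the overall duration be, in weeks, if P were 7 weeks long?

Actual critical path: H→C→W = 5+1+9 = 15 ⇒ 15 weeks.
The longest path through P is only 14 weeks, so P has float 1.
No other chain overtakes it, so the finish is 15 weeks.

15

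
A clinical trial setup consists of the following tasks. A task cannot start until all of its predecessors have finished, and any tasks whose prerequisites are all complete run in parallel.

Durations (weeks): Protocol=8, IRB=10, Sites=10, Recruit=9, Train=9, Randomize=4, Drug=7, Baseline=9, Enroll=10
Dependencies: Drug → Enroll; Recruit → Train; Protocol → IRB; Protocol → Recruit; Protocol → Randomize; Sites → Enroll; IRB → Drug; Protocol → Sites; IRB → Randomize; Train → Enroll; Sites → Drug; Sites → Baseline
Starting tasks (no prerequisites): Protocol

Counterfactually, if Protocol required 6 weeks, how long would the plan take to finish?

34

Critical path before the change: Protocol→Recruit→Train→Enroll = 8+9+9+10 = 36 giving 36 weeks.
Protocol lies on that path, so at 6 weeks the path becomes 34 weeks.
That remains the longest chain; total 34 weeks.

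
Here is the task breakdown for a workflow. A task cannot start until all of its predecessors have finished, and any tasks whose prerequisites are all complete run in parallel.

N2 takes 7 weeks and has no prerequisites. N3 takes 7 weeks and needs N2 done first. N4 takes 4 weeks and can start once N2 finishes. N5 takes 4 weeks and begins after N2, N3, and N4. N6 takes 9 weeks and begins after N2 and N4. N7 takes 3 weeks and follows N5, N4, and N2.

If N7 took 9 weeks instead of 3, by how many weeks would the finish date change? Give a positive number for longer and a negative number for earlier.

Critical path before the change: N2→N3→N5→N7 = 7+7+4+3 = 21 giving 21 weeks.
Since N7 is critical, the +6 change carries straight to that chain (now 27 weeks).
That remains the longest chain; total 27 weeks.
Change in finish: 27 − 21 = +6 weeks.

6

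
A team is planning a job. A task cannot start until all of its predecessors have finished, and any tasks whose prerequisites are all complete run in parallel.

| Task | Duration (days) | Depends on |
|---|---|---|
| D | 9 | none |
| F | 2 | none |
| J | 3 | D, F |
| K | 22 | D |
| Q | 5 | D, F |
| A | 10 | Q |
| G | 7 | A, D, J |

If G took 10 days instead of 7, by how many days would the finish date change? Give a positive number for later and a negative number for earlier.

3

The binding path is D→Q→A→G = 9+5+10+7 = 31; finish at 31 days.
Since G is critical, the +3 change carries straight to that chain (now 34 days).
That remains the longest chain; total 34 days.
Change in finish: 34 − 31 = +3 days.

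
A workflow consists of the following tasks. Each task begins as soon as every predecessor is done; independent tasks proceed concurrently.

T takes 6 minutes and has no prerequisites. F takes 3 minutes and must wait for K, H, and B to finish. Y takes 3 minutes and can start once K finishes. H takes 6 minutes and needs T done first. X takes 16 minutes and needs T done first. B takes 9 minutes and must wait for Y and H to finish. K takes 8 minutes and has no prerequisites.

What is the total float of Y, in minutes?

1

Critical path: T→H→B→F = 6+6+9+3 = 24, so the finish is 24 minutes.
Y finishes as early as 11 and must finish by 12.
So Y can slip 12 − 11 = 1 minute.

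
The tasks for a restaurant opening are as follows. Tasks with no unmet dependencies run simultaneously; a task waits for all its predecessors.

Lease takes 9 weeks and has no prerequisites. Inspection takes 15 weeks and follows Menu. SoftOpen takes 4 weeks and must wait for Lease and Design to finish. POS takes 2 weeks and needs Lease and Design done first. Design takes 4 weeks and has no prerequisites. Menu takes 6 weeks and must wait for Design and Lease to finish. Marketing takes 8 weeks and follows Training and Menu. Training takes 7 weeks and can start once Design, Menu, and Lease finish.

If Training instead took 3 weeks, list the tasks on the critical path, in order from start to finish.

As given, the longest chain is Lease→Menu→Training→Marketing = 9+6+7+8 = 30, so the finish is 30 weeks.
Since Training is critical, the -4 change carries straight to that chain (now 26 weeks).
Now Lease→Menu→Inspection = 9+6+15 = 30 is longest, so the finish becomes 30 weeks.

Lease, Menu, Inspection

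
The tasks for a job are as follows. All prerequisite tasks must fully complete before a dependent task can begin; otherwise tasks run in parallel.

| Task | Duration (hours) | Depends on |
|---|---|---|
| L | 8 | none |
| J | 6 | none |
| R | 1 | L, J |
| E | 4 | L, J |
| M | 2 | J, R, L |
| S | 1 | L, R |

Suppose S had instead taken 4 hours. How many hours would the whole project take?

As given, the longest chain is L→E = 8+4 = 12, so the finish is 12 hours.
S is off the critical path — its longest chain is 10 hours, giving 2 of slack.
The binding chain switches to L→R→S = 8+1+4 = 13; finish 13 hours.

13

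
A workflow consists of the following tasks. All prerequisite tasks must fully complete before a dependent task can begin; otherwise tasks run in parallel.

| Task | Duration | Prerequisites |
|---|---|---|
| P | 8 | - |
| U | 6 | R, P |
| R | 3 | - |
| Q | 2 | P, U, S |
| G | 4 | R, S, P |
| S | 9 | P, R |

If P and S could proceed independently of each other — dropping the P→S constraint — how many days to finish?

Original critical path: P→S→G = 8+9+4 = 21 ⇒ 21 days.
Without P→S, S's earliest start moves from 8 to 3.
New critical path: P→U→Q = 8+6+2 = 16 ⇒ 16 days.

16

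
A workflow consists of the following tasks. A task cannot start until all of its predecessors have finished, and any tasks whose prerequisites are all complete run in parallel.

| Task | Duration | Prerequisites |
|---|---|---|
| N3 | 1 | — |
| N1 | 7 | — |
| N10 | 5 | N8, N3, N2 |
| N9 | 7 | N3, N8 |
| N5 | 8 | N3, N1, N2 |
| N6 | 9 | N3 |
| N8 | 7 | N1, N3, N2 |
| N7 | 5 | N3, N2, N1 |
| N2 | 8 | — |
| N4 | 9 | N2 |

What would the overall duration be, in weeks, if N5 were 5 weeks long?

Critical path before the change: N2→N8→N9 = 8+7+7 = 22 giving 22 weeks.
The longest path through N5 is only 16 weeks, so N5 has float 6.
That remains the longest chain; total 22 weeks.

22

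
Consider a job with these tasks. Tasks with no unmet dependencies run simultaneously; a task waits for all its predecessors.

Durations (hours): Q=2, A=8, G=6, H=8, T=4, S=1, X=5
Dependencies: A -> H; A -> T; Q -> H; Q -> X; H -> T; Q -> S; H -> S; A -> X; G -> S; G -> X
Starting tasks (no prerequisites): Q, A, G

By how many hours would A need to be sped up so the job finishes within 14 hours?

Current finish: 20 hours; target: 14.
A is on every critical path, so each hour cut from A cuts the finish by one (this holds down to a finish of 14).
Need 20 − 14 = 6 hours off A → A becomes 2 hours, finish becomes 14.

6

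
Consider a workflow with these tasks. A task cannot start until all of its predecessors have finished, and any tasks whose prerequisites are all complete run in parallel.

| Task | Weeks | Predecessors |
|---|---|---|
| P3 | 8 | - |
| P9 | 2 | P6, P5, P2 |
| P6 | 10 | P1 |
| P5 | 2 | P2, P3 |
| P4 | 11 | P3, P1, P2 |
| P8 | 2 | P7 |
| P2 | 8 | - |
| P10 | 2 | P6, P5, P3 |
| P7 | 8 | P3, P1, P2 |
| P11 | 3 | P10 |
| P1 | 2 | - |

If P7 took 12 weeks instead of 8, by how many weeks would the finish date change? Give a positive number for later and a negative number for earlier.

Critical path before the change: P2→P4 = 8+11 = 19 giving 19 weeks.
The longest path through P7 is only 18 weeks, so P7 has float 1.
Now P2→P7→P8 = 8+12+2 = 22 is longest, so the finish becomes 22 weeks.
Change in finish: 22 − 19 = +3 weeks.

3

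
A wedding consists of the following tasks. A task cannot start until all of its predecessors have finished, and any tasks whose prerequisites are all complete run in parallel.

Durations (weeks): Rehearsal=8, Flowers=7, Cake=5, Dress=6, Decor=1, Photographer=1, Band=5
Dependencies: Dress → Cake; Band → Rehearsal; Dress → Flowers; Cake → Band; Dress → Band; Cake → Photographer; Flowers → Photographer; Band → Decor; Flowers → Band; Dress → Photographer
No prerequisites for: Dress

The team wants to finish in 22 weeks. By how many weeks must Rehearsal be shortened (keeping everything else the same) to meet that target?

Current finish: 26 weeks; target: 22.
Rehearsal is on every critical path, so each week cut from Rehearsal cuts the finish by one (this holds down to a finish of 19).
Need 26 − 22 = 4 weeks off Rehearsal → Rehearsal becomes 4 weeks, finish becomes 22.

4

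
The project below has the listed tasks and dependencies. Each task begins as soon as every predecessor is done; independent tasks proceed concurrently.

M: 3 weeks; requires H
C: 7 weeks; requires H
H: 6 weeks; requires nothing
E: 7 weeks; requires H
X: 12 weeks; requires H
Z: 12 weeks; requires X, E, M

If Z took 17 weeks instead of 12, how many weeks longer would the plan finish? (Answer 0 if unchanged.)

5

Baseline: H→X→Z = 6+12+12 = 30 → 30 weeks.
Z lies on that path, so at 17 weeks the path becomes 35 weeks.
That remains the longest chain; total 35 weeks.
Change in finish: 35 − 30 = +5 weeks.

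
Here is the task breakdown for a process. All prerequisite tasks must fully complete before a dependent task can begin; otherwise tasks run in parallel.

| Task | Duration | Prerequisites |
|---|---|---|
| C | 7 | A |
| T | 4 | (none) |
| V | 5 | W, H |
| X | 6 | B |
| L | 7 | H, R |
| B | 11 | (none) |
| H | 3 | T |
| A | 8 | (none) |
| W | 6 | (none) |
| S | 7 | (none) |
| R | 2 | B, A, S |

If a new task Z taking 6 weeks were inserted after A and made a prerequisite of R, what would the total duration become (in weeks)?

23

Originally the process takes 20 weeks.
With Z inserted, R now waits for max(B, A, S, Z).
New critical path: A→Z→R→L = 8+6+2+7 = 23 ⇒ 23 weeks.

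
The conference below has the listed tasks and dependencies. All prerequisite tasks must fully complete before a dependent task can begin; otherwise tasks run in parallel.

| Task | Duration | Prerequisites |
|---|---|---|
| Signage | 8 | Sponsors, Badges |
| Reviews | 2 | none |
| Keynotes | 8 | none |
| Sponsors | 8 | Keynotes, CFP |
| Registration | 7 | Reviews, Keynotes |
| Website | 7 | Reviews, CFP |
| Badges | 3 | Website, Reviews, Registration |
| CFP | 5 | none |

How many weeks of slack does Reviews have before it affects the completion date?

6

Critical path: Keynotes→Registration→Badges→Signage = 8+7+3+8 = 26, so the finish is 26 weeks.
Longest path through Reviews: 20 weeks (earliest finish 2, latest finish 8).
Float = 26 − 20 = 6.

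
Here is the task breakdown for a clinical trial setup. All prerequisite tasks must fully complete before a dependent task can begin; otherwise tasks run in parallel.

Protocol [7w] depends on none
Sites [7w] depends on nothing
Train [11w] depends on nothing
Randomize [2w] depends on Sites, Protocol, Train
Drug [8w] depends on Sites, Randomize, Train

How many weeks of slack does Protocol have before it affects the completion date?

Train→Randomize→Drug = 11+2+8 = 21 sets the makespan at 21 weeks.
Protocol finishes as early as 7 and must finish by 11.
So Protocol can slip 11 − 7 = 4 weeks.

4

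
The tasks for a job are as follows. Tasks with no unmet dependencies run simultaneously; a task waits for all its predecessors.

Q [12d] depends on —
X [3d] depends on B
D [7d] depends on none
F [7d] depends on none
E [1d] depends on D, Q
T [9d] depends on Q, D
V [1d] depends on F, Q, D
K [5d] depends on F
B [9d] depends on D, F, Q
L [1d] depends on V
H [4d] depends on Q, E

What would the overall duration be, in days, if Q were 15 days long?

27

Actual critical path: Q→B→X = 12+9+3 = 24 ⇒ 24 days.
Q lies on that path, so at 15 days the path becomes 27 days.
That remains the longest chain; total 27 days.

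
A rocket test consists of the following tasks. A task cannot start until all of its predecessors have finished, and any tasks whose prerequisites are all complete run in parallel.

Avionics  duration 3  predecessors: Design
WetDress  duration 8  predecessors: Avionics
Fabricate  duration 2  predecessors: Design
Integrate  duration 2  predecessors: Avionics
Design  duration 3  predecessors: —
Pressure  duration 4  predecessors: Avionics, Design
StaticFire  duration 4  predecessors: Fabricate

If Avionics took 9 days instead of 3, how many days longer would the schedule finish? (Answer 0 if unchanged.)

Baseline: Design→Avionics→WetDress = 3+3+8 = 14 → 14 days.
Avionics is on the critical path; changing it to 9 makes that path 20 days.
No other chain overtakes it, so the finish is 20 days.
Change in finish: 20 − 14 = +6 days.

6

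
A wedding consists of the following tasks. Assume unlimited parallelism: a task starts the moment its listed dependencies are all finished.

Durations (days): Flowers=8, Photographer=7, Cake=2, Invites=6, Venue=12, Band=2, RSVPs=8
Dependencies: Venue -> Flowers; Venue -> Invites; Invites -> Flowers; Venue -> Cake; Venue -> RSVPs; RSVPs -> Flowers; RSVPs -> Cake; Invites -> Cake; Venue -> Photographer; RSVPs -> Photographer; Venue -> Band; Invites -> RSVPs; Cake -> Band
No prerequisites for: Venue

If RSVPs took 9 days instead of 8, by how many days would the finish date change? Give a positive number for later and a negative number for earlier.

Actual critical path: Venue→Invites→RSVPs→Flowers = 12+6+8+8 = 34 ⇒ 34 days.
RSVPs is on the critical path; changing it to 9 makes that path 35 days.
That remains the longest chain; total 35 days.
Change in finish: 35 − 34 = +1 days.

1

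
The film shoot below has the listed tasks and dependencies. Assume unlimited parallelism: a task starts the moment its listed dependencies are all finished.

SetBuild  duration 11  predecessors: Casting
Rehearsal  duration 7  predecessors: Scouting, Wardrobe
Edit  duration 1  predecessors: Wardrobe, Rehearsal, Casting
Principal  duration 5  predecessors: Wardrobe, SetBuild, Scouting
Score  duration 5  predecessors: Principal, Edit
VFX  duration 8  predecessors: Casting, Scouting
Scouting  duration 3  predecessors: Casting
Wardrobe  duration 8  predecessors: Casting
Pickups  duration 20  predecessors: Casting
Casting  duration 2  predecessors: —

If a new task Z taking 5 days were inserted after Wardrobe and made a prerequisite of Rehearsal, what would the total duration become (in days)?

28

Originally the job takes 23 days.
With Z inserted, Rehearsal now waits for max(Scouting, Wardrobe, Z).
New critical path: Casting→Wardrobe→Z→Rehearsal→Edit→Score = 2+8+5+7+1+5 = 28 ⇒ 28 days.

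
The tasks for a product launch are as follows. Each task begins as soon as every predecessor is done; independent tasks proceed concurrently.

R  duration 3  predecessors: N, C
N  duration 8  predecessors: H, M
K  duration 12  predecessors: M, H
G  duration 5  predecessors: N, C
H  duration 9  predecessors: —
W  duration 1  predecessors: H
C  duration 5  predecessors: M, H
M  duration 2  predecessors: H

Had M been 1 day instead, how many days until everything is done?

23

Actual critical path: H→M→N→G = 9+2+8+5 = 24 ⇒ 24 days.
Since M is critical, the -1 change carries straight to that chain (now 23 days).
The critical path is still H→M→N→G; finish is now 23 days.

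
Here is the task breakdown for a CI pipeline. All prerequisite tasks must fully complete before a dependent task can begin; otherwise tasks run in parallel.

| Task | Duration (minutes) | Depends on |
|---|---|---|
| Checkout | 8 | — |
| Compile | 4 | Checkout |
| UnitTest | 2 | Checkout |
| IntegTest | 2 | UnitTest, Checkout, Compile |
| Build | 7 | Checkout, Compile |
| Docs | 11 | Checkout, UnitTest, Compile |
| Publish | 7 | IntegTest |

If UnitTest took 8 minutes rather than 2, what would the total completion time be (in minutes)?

27

Critical path before the change: Checkout→Compile→Docs = 8+4+11 = 23 giving 23 minutes.
UnitTest is off the critical path — its longest chain is 21 minutes, giving 2 of slack.
Now Checkout→UnitTest→Docs = 8+8+11 = 27 is longest, so the finish becomes 27 minutes.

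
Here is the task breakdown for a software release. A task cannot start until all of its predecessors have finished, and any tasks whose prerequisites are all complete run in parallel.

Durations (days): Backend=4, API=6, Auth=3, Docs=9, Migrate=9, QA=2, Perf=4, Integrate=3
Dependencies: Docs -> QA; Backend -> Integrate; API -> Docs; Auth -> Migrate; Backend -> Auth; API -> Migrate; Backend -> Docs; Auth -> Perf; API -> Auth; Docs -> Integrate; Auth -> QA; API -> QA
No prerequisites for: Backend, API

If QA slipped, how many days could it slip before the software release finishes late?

Critical path: API→Auth→Migrate = 6+3+9 = 18, so the finish is 18 days.
Longest path through QA: 17 days (earliest finish 17, latest finish 18).
Float = 18 − 17 = 1.

1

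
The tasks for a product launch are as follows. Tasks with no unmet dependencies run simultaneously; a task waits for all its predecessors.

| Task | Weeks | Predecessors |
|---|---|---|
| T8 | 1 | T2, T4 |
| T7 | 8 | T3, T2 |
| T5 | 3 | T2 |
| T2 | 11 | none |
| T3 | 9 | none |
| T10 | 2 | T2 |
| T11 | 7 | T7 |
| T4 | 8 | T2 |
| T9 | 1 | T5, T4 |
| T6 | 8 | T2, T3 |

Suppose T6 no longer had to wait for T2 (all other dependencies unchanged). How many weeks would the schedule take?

26

Original critical path: T2→T7→T11 = 11+8+7 = 26 ⇒ 26 weeks.
Without T2→T6, T6's earliest start moves from 11 to 9.
New critical path: T2→T7→T11 = 11+8+7 = 26 ⇒ 26 weeks.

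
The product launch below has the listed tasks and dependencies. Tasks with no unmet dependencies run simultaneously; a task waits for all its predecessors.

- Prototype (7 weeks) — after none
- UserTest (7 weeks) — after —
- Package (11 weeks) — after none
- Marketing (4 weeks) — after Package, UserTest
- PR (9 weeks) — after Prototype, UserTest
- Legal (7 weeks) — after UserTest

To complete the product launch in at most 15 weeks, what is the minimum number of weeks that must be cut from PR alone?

1

Current finish: 16 weeks; target: 15.
PR is on every critical path, so each week cut from PR cuts the finish by one (this holds down to a finish of 15).
Need 16 − 15 = 1 week off PR → PR becomes 8 weeks, finish becomes 15.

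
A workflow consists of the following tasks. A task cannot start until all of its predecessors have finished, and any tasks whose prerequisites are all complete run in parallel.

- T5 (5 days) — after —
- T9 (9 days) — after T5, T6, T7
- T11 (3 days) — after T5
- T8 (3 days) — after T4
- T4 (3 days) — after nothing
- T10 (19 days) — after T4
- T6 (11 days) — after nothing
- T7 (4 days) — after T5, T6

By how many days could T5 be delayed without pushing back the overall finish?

Critical path: T6→T7→T9 = 11+4+9 = 24, so the finish is 24 days.
Longest path through T5: 18 days (earliest finish 5, latest finish 11).
Float = 24 − 18 = 6.

6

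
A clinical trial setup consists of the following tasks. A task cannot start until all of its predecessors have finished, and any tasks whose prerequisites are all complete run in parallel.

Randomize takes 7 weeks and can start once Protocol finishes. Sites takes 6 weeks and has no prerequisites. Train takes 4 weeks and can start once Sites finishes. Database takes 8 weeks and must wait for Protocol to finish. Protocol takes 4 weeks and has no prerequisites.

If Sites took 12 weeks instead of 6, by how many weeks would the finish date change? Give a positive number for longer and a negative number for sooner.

4

Actual critical path: Protocol→Database = 4+8 = 12 ⇒ 12 weeks.
Sites has 2 weeks of float (longest path through it is 10).
The binding chain switches to Sites→Train = 12+4 = 16; finish 16 weeks.
Change in finish: 16 − 12 = +4 weeks.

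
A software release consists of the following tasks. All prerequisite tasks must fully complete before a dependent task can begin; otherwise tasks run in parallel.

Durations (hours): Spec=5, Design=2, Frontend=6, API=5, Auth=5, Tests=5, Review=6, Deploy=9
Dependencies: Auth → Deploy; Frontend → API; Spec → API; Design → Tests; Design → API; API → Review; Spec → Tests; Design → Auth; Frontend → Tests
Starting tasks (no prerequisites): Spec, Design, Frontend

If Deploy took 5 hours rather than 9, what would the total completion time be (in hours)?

Critical path before the change: Frontend→API→Review = 6+5+6 = 17 giving 17 hours.
Deploy has 1 hour of float (longest path through it is 16).
No other chain overtakes it, so the finish is 17 hours.

17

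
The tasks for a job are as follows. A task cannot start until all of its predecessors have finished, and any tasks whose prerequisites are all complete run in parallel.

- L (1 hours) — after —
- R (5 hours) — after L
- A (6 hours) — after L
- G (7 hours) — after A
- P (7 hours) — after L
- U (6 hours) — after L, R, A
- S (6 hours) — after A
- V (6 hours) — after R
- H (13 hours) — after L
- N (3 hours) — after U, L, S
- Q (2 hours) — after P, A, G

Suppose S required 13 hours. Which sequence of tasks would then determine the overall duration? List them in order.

Critical path before the change: L→A→S→N = 1+6+6+3 = 16 giving 16 hours.
S lies on that path, so at 13 hours the path becomes 23 hours.
No other chain overtakes it, so the finish is 23 hours.

L, A, S, N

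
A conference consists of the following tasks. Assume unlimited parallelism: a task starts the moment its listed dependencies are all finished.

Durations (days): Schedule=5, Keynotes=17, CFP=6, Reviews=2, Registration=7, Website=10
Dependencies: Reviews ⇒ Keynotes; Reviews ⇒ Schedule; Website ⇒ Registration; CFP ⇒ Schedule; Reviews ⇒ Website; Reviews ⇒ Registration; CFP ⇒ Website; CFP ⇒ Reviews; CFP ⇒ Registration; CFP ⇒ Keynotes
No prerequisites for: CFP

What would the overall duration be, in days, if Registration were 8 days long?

As given, the longest chain is CFP→Reviews→Website→Registration = 6+2+10+7 = 25, so the finish is 25 days.
Registration lies on that path, so at 8 days the path becomes 26 days.
That remains the longest chain; total 26 days.

26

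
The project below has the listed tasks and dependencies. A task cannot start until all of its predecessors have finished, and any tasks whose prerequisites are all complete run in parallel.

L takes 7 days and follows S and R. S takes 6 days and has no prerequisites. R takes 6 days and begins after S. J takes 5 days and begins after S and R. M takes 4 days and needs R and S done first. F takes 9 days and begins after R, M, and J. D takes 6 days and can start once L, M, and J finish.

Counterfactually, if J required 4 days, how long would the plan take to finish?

25

Critical path before the change: S→R→J→F = 6+6+5+9 = 26 giving 26 days.
J lies on that path, so at 4 days the path becomes 25 days.
The binding chain switches to S→R→M→F = 6+6+4+9 = 25; finish 25 days.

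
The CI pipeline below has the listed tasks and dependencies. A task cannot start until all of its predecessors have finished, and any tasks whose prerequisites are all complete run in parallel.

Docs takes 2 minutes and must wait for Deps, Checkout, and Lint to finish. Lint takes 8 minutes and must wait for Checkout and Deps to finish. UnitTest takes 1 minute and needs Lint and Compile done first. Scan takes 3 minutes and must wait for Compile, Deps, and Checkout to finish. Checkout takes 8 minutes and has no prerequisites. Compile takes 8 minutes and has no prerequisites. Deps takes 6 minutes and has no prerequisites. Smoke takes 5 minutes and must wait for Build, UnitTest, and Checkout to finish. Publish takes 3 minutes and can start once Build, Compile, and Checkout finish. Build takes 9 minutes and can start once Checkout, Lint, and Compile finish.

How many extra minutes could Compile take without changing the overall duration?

8

Critical path: Checkout→Lint→Build→Smoke = 8+8+9+5 = 30, so the finish is 30 minutes.
Compile finishes as early as 8 and must finish by 16.
Float = 30 − 22 = 8.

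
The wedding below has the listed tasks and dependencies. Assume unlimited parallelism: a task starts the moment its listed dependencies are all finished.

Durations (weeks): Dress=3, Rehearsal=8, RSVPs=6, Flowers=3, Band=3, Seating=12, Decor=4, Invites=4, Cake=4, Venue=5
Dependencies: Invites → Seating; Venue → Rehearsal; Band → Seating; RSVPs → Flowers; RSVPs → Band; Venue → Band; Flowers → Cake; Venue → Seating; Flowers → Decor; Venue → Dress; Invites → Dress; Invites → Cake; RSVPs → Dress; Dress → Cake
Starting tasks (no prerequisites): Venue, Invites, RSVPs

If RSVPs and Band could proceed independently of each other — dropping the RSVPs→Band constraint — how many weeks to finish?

20

Before: longest chain RSVPs→Band→Seating = 6+3+12 = 21, finish 21.
Without RSVPs→Band, Band's earliest start moves from 6 to 5.
The longest chain is now Venue→Band→Seating = 5+3+12 = 20, so the wedding takes 20 weeks.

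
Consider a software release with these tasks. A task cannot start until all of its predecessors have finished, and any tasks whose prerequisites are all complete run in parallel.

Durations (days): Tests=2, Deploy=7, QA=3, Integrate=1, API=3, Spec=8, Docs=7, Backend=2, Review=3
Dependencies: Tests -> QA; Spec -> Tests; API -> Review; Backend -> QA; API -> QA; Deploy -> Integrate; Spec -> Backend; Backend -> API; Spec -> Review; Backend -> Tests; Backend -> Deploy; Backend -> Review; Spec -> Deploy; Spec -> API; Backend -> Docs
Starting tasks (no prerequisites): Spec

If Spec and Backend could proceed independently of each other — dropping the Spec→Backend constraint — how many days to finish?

Before: longest chain Spec→Backend→Deploy→Integrate = 8+2+7+1 = 18, finish 18.
Without Spec→Backend, Backend's earliest start moves from 8 to 0.
New critical path: Spec→Deploy→Integrate = 8+7+1 = 16 ⇒ 16 days.

16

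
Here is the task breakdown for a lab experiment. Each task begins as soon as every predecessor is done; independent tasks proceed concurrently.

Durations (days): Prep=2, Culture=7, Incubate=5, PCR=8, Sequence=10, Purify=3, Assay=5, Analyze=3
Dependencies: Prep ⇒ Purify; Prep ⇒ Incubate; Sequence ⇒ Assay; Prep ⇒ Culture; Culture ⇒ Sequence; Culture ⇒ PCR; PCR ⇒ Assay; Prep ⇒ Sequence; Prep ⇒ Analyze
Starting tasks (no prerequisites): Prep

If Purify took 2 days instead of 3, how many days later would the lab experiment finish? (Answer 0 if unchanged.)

As given, the longest chain is Prep→Culture→Sequence→Assay = 2+7+10+5 = 24, so the finish is 24 days.
Purify is off the critical path — its longest chain is 5 days, giving 19 of slack.
No other chain overtakes it, so the finish is 24 days.
Change in finish: 24 − 24 = +0 days.

0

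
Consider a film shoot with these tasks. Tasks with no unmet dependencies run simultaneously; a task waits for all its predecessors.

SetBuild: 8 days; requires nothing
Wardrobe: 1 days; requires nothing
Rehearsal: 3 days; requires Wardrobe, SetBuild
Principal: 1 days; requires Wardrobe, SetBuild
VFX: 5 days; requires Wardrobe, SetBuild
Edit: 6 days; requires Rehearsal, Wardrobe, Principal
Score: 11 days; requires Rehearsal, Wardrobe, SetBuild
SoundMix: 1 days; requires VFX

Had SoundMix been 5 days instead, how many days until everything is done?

Actual critical path: SetBuild→Rehearsal→Score = 8+3+11 = 22 ⇒ 22 days.
SoundMix has 8 days of float (longest path through it is 14).
No other chain overtakes it, so the finish is 22 days.

22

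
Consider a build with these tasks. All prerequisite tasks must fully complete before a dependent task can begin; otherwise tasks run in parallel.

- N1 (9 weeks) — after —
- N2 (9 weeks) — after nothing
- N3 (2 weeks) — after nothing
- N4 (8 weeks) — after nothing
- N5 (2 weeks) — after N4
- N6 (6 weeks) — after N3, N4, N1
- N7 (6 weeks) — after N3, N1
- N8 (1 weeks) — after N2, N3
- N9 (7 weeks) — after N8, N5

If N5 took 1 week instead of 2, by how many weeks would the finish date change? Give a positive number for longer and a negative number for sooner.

0

Baseline: N4→N5→N9 = 8+2+7 = 17 → 17 weeks.
N5 is on the critical path; changing it to 1 makes that path 16 weeks.
The binding chain switches to N2→N8→N9 = 9+1+7 = 17; finish 17 weeks.
Change in finish: 17 − 17 = +0 weeks.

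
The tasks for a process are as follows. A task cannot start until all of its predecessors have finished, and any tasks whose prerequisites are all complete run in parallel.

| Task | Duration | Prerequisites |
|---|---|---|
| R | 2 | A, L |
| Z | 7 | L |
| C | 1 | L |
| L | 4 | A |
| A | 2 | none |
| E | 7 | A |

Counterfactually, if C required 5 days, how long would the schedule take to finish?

As given, the longest chain is A→L→Z = 2+4+7 = 13, so the finish is 13 days.
C has 6 days of float (longest path through it is 7).
That remains the longest chain; total 13 days.

13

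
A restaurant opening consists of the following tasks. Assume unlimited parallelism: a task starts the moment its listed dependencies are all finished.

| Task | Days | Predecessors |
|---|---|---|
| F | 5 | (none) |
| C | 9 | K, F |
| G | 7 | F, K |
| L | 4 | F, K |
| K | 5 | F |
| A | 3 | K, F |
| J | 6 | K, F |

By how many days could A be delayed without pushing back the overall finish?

The longest chain is F→K→C = 5+5+9 = 19; overall finish 19 days.
The longest chain containing A totals 13 days.
Slack of A = 16 − 10 = 6 days.

6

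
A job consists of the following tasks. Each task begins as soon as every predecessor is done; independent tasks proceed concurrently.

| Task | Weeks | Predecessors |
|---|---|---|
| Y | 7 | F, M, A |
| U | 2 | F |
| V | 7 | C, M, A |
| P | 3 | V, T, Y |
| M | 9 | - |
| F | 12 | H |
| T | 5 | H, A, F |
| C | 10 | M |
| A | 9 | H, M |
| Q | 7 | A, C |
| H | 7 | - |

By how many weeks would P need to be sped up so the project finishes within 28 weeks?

1

Current finish: 29 weeks; target: 28.
P is on every critical path, so each week cut from P cuts the finish by one (this holds down to a finish of 27).
Need 29 − 28 = 1 week off P → P becomes 2 weeks, finish becomes 28.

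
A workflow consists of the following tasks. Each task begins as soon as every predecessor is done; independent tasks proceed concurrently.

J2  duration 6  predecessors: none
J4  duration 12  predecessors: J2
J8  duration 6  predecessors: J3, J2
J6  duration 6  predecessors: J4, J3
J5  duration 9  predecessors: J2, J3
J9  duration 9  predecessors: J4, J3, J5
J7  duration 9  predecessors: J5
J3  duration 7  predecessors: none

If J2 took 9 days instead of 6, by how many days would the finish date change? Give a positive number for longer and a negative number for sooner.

Actual critical path: J2→J4→J9 = 6+12+9 = 27 ⇒ 27 days.
J2 is on the critical path; changing it to 9 makes that path 30 days.
No other chain overtakes it, so the finish is 30 days.
Change in finish: 30 − 27 = +3 days.

3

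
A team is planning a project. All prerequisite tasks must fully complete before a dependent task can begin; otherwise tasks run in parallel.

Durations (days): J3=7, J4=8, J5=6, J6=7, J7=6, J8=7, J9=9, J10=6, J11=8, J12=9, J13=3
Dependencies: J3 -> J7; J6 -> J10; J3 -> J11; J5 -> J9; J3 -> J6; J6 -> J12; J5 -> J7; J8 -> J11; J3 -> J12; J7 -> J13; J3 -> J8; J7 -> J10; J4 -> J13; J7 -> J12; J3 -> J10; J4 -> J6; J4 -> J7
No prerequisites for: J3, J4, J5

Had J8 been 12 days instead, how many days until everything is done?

27

Critical path before the change: J4→J6→J12 = 8+7+9 = 24 giving 24 days.
J8 has 2 days of float (longest path through it is 22).
New critical path: J3→J8→J11 = 7+12+8 = 27 ⇒ 27 days.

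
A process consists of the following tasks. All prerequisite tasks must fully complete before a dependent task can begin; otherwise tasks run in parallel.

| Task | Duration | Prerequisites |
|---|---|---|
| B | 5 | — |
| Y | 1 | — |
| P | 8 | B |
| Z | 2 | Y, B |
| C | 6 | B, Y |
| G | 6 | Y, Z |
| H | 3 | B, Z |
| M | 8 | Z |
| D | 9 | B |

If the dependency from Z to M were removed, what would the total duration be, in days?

Original critical path: B→Z→M = 5+2+8 = 15 ⇒ 15 days.
Without Z→M, M's earliest start moves from 7 to 0.
After: B→D = 5+9 = 14 → 14 days.

14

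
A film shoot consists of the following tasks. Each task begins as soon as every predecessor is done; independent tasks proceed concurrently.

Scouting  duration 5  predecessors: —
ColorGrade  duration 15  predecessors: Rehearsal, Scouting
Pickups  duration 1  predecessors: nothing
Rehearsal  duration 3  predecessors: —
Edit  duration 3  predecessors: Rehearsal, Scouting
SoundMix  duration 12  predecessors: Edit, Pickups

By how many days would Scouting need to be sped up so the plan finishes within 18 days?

Current finish: 20 days; target: 18.
Scouting is on every critical path, so each day cut from Scouting cuts the finish by one (this holds down to a finish of 18).
Need 20 − 18 = 2 days off Scouting → Scouting becomes 3 days, finish becomes 18.

2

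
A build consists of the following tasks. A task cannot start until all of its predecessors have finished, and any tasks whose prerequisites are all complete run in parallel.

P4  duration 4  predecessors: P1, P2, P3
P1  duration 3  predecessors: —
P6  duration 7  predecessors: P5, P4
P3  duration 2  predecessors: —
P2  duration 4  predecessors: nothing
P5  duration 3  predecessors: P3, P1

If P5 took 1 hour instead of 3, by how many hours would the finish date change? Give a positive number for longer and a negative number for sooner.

As given, the longest chain is P2→P4→P6 = 4+4+7 = 15, so the finish is 15 hours.
P5 is off the critical path — its longest chain is 13 hours, giving 2 of slack.
No other chain overtakes it, so the finish is 15 hours.
Change in finish: 15 − 15 = +0 hours.

0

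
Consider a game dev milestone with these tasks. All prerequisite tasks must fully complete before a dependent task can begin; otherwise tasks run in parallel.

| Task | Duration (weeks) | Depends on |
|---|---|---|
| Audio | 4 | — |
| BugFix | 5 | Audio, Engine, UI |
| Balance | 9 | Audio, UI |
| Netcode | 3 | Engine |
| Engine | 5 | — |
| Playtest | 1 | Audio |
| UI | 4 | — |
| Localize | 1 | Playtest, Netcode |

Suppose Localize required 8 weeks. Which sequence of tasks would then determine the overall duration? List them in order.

Critical path before the change: Audio→Balance = 4+9 = 13 giving 13 weeks.
The longest path through Localize is only 9 weeks, so Localize has float 4.
The binding chain switches to Engine→Netcode→Localize = 5+3+8 = 16; finish 16 weeks.

Engine, Netcode, Localize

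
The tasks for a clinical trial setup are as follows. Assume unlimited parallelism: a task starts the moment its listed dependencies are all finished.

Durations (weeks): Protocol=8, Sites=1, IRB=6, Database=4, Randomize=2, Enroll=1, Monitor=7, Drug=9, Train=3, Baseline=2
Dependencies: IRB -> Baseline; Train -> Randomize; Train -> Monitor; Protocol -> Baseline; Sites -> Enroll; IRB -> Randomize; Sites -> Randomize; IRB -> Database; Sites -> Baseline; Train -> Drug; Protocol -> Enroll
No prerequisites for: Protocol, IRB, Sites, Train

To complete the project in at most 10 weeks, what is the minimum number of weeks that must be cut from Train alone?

2

Current finish: 12 weeks; target: 10.
Train is on every critical path, so each week cut from Train cuts the finish by one (this holds down to a finish of 10).
Need 12 − 10 = 2 weeks off Train → Train becomes 1 week, finish becomes 10.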